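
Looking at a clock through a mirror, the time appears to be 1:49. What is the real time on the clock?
Reflection across the vertical (12-6) axis maps a hand at angle A degrees to (360 - A) degrees, which sends a reading of T minutes past 12:00 to (720 - T) minutes past 12:00.
Mirror reads 1:49 = 109 minutes past 12:00.
Actual time: (720 - 109) mod 720 = 611 minutes = 10:11.

Final answer: 10:11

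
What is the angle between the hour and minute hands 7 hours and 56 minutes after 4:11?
First find the time 7 hours and 56 minutes after 4:11.
Total minutes: 4 x 60 + 11 + 7 x 60 + 56 = 727.
727 mod 720 = 7 minutes = 12:07.
Now compute the angle at 12:07:
Hour hand: 0 x 30 + 7 x 0.5 = 3.5 degrees
Minute hand: 7 x 6 = 42 degrees
Difference: |3.5 - 42| = 38.5 degrees
The angle is 38.5 degrees

Final answer: 38.5 degrees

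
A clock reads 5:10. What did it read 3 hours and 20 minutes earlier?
Starting time: 5:10 = 310 total minutes past 12:00
Subtracting: 3 hours and 20 minutes = 200 minutes
310 - 200 = 110 minutes
= 1 hour and 50 minutes past 12:00 = 1:50

Final answer: 1:50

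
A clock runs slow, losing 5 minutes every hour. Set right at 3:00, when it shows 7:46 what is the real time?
For every 60 true minutes, the faulty clock advances 55 minutes, so 1 faulty-clock minute corresponds to 60/55 true minutes.
From 3:00 to 7:46 on the faulty dial is 286 minutes.
True elapsed: 286 x 60/55 = 312 minutes = 5 hours and 12 minutes.
True time: 3:00 + 5 hours and 12 minutes = 8:12.

Final answer: 8:12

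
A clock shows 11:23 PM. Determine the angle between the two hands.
Hour hand position: 11 x 30 + 23 x 0.5 = 341.5 degrees
Minute hand position: 23 x 6 = 138 degrees
Difference: |341.5 - 138| = 203.5 degrees
Since 203.5 > 180, the smaller angle is 360 - 203.5 = 156.5 degrees

Final answer: 156.5 degrees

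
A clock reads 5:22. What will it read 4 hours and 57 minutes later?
Starting time: 5:22
Adding 57 minutes to 22 minutes: 22 + 57 = 79 minutes = 1 hour and 19 minutes
Adding 4 hours: 5 + 4 + 1 (carry) = 10
Final time: 10:19

Final answer: 10:19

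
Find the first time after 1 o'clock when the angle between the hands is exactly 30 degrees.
At t minutes past 1:00, the hour hand is at 30 x 1 + 0.5t degrees and the minute hand is at 6t degrees.
The smaller angle between them is 30 degrees when |30H - 5.5t| = 30 or |30H - 5.5t| = 330.
With H = 1, solve 30 x 1 - 5.5t = +/- target for each target:
  t = (30 x 1 - 30) / 5.5 = 0 (outside (0, 60))
  t = (30 x 1 + 30) / 5.5 = 10.91
  t = (30 x 1 - 330) / 5.5 = -54.55 (outside (0, 60))
  t = (30 x 1 + 330) / 5.5 = 65.45 (outside (0, 60))
Valid solutions in (0, 60): {10.91} minutes.
The first occurrence is t = 10.91 minutes.
The hands form a 30-degree angle at 10.91 minutes past 1:00.

Final answer: 10.91 minutes past 1:00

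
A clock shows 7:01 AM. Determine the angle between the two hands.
Hour hand position: 7 x 30 + 1 x 0.5 = 210.5 degrees
Minute hand position: 1 x 6 = 6 degrees
Difference: |210.5 - 6| = 204.5 degrees
Since 204.5 > 180, the smaller angle is 360 - 204.5 = 155.5 degrees

Final answer: 155.5 degrees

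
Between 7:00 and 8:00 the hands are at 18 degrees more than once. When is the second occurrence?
At t minutes past 7:00, the hour hand is at 30 x 7 + 0.5t degrees and the minute hand is at 6t degrees.
The smaller angle between them is 18 degrees when |30H - 5.5t| = 18 or |30H - 5.5t| = 342.
With H = 7, solve 30 x 7 - 5.5t = +/- target for each target:
  t = (30 x 7 - 18) / 5.5 = 34.91
  t = (30 x 7 + 18) / 5.5 = 41.45
  t = (30 x 7 - 342) / 5.5 = -24 (outside (0, 60))
  t = (30 x 7 + 342) / 5.5 = 100.36 (outside (0, 60))
Valid solutions in (0, 60): {34.91, 41.45} minutes.
The second occurrence is t = 41.45 minutes.
The hands form a 18-degree angle at 41.45 minutes past 7:00.

Final answer: 41.45 minutes past 7:00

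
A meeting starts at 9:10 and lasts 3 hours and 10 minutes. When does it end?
Starting time: 9:10
Adding 10 minutes to 10 minutes: 10 + 10 = 20 minutes
Adding 3 hours: 9 + 3 = 12
Final time: 12:20

Final answer: 12:20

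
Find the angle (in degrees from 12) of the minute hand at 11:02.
The minute hand moves 6 degrees per minute.
At 11:02: 2 x 6 = 12 degrees

Final answer: 12 degrees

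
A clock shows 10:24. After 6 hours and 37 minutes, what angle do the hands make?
First find the time 6 hours and 37 minutes after 10:24.
Total minutes: 10 x 60 + 24 + 6 x 60 + 37 = 1021.
1021 mod 720 = 301 minutes = 5:01.
Now compute the angle at 5:01:
Hour hand: 5 x 30 + 1 x 0.5 = 150.5 degrees
Minute hand: 1 x 6 = 6 degrees
Difference: |150.5 - 6| = 144.5 degrees
The angle is 144.5 degrees

Final answer: 144.5 degrees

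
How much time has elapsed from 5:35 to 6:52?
From 5:35 to 6:52:
(6 x 60 + 52) - (5 x 60 + 35) = 412 - 335 = 77 minutes
= 1 hour and 17 minutes

Final answer: 1 hour and 17 minutes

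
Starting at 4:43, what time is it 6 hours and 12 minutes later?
Starting time: 4:43
Adding 12 minutes to 43 minutes: 43 + 12 = 55 minutes
Adding 6 hours: 4 + 6 = 10
Final time: 10:55

Final answer: 10:55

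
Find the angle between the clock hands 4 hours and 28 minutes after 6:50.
First find the time 4 hours and 28 minutes after 6:50.
Total minutes: 6 x 60 + 50 + 4 x 60 + 28 = 678.
678 mod 720 = 678 minutes = 11:18.
Now compute the angle at 11:18:
Hour hand: 11 x 30 + 18 x 0.5 = 339 degrees
Minute hand: 18 x 6 = 108 degrees
Difference: |339 - 108| = 231 degrees
Smaller angle: 360 - 231 = 129 degrees

Final answer: 129 degrees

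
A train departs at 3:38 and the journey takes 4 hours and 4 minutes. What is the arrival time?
Starting time: 3:38
Adding 4 minutes to 38 minutes: 38 + 4 = 42 minutes
Adding 4 hours: 3 + 4 = 7
Final time: 7:42

Final answer: 7:42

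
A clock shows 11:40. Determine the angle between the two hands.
Hour hand position: 11 x 30 + 40 x 0.5 = 350 degrees
Minute hand position: 40 x 6 = 240 degrees
Difference: |350 - 240| = 110 degrees
The angle between the hands is 110 degrees

Final answer: 110 degrees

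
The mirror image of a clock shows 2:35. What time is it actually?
Reflection across the vertical (12-6) axis maps a hand at angle A degrees to (360 - A) degrees, which sends a reading of T minutes past 12:00 to (720 - T) minutes past 12:00.
Mirror reads 2:35 = 155 minutes past 12:00.
Actual time: (720 - 155) mod 720 = 565 minutes = 9:25.

Final answer: 9:25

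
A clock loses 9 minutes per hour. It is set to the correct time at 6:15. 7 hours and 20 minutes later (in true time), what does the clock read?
For every 60 true minutes, the faulty clock advances 60 - 9 = 51 minutes.
True elapsed: 7 hours and 20 minutes = 440 minutes.
Faulty clock advances: 440 x 51/60 = 374 minutes (drift: 66 minutes behind).
Shown time: 6:15 + 374 minutes = 12:29.

Final answer: 12:29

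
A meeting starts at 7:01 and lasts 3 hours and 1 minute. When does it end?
Starting time: 7:01
Adding 1 minute to 1 minute: 1 + 1 = 2 minutes
Adding 3 hours: 7 + 3 = 10
Final time: 10:02

Final answer: 10:02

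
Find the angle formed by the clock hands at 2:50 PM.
Hour hand position: 2 x 30 + 50 x 0.5 = 85 degrees
Minute hand position: 50 x 6 = 300 degrees
Difference: |85 - 300| = 215 degrees
Since 215 > 180, the smaller angle is 360 - 215 = 145 degrees

Final answer: 145 degrees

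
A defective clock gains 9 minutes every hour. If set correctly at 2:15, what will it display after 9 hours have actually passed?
For every 60 true minutes, the faulty clock advances 60 + 9 = 69 minutes.
True elapsed: 9 hours = 540 minutes.
Faulty clock advances: 540 x 69/60 = 621 minutes (drift: 81 minutes ahead).
Shown time: 2:15 + 621 minutes = 12:36.

Final answer: 12:36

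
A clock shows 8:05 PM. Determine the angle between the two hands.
Hour hand position: 8 x 30 + 5 x 0.5 = 242.5 degrees
Minute hand position: 5 x 6 = 30 degrees
Difference: |242.5 - 30| = 212.5 degrees
Since 212.5 > 180, the smaller angle is 360 - 212.5 = 147.5 degrees

Final answer: 147.5 degrees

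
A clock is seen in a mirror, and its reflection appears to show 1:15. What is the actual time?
Reflection across the vertical (12-6) axis maps a hand at angle A degrees to (360 - A) degrees, which sends a reading of T minutes past 12:00 to (720 - T) minutes past 12:00.
Mirror reads 1:15 = 75 minutes past 12:00.
Actual time: (720 - 75) mod 720 = 645 minutes = 10:45.

Final answer: 10:45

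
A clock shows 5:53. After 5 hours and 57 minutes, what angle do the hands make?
First find the time 5 hours and 57 minutes after 5:53.
Total minutes: 5 x 60 + 53 + 5 x 60 + 57 = 710.
710 mod 720 = 710 minutes = 11:50.
Now compute the angle at 11:50:
Hour hand: 11 x 30 + 50 x 0.5 = 355 degrees
Minute hand: 50 x 6 = 300 degrees
Difference: |355 - 300| = 55 degrees
The angle is 55 degrees

Final answer: 55 degrees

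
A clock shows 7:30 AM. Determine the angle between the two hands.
Hour hand position: 7 x 30 + 30 x 0.5 = 225 degrees
Minute hand position: 30 x 6 = 180 degrees
Difference: |225 - 180| = 45 degrees
The angle between the hands is 45 degrees

Final answer: 45 degrees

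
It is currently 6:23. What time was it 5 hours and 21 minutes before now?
Starting time: 6:23 = 383 total minutes past 12:00
Subtracting: 5 hours and 21 minutes = 321 minutes
383 - 321 = 62 minutes
= 1 hour and 2 minutes past 12:00 = 1:02

Final answer: 1:02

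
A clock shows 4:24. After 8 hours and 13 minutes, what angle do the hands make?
First find the time 8 hours and 13 minutes after 4:24.
Total minutes: 4 x 60 + 24 + 8 x 60 + 13 = 757.
757 mod 720 = 37 minutes = 12:37.
Now compute the angle at 12:37:
Hour hand: 0 x 30 + 37 x 0.5 = 18.5 degrees
Minute hand: 37 x 6 = 222 degrees
Difference: |18.5 - 222| = 203.5 degrees
Smaller angle: 360 - 203.5 = 156.5 degrees

Final answer: 156.5 degrees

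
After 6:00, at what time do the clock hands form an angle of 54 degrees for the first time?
At t minutes past 6:00, the hour hand is at 30 x 6 + 0.5t degrees and the minute hand is at 6t degrees.
The smaller angle between them is 54 degrees when |30H - 5.5t| = 54 or |30H - 5.5t| = 306.
With H = 6, solve 30 x 6 - 5.5t = +/- target for each target:
  t = (30 x 6 - 54) / 5.5 = 22.91
  t = (30 x 6 + 54) / 5.5 = 42.55
  t = (30 x 6 - 306) / 5.5 = -22.91 (outside (0, 60))
  t = (30 x 6 + 306) / 5.5 = 88.36 (outside (0, 60))
Valid solutions in (0, 60): {22.91, 42.55} minutes.
The first occurrence is t = 22.91 minutes.
The hands form a 54-degree angle at 22.91 minutes past 6:00.

Final answer: 22.91 minutes past 6:00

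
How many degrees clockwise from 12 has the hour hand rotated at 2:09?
The hour hand moves 30 degrees per hour and 0.5 degrees per minute.
At 2:09: (2) x 30 + 9 x 0.5 = 60 + 4.5 = 64.5 degrees

Final answer: 64.5 degrees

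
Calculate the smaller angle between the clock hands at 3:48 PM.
Hour hand position: 3 x 30 + 48 x 0.5 = 114 degrees
Minute hand position: 48 x 6 = 288 degrees
Difference: |114 - 288| = 174 degrees
The angle between the hands is 174 degrees

Final answer: 174 degrees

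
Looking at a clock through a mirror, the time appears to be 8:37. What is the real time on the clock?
Reflection across the vertical (12-6) axis maps a hand at angle A degrees to (360 - A) degrees, which sends a reading of T minutes past 12:00 to (720 - T) minutes past 12:00.
Mirror reads 8:37 = 517 minutes past 12:00.
Actual time: (720 - 517) mod 720 = 203 minutes = 3:23.

Final answer: 3:23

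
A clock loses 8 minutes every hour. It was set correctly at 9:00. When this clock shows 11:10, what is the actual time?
For every 60 true minutes, the faulty clock advances 52 minutes, so 1 faulty-clock minute corresponds to 60/52 true minutes.
From 9:00 to 11:10 on the faulty dial is 130 minutes.
True elapsed: 130 x 60/52 = 150 minutes = 2 hours and 30 minutes.
True time: 9:00 + 2 hours and 30 minutes = 11:30.

Final answer: 11:30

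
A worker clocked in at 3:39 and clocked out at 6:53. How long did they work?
From 3:39 to 6:53:
(6 x 60 + 53) - (3 x 60 + 39) = 413 - 219 = 194 minutes
= 3 hours and 14 minutes

Final answer: 3 hours and 14 minutes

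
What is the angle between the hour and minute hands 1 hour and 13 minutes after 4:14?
First find the time 1 hour and 13 minutes after 4:14.
Total minutes: 4 x 60 + 14 + 1 x 60 + 13 = 327.
327 mod 720 = 327 minutes = 5:27.
Now compute the angle at 5:27:
Hour hand: 5 x 30 + 27 x 0.5 = 163.5 degrees
Minute hand: 27 x 6 = 162 degrees
Difference: |163.5 - 162| = 1.5 degrees
The angle is 1.5 degrees

Final answer: 1.5 degrees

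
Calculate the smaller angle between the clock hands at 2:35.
Hour hand position: 2 x 30 + 35 x 0.5 = 77.5 degrees
Minute hand position: 35 x 6 = 210 degrees
Difference: |77.5 - 210| = 132.5 degrees
The angle between the hands is 132.5 degrees

Final answer: 132.5 degrees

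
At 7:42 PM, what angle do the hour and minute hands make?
Hour hand position: 7 x 30 + 42 x 0.5 = 231 degrees
Minute hand position: 42 x 6 = 252 degrees
Difference: |231 - 252| = 21 degrees
The angle between the hands is 21 degrees

Final answer: 21 degrees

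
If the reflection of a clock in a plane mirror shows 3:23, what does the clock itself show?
Reflection across the vertical (12-6) axis maps a hand at angle A degrees to (360 - A) degrees, which sends a reading of T minutes past 12:00 to (720 - T) minutes past 12:00.
Mirror reads 3:23 = 203 minutes past 12:00.
Actual time: (720 - 203) mod 720 = 517 minutes = 8:37.

Final answer: 8:37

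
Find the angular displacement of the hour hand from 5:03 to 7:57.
The hour hand moves 0.5 degrees per minute.
Time elapsed: 7:57 - 5:03 = 174 minutes
Angular displacement: 174 x 0.5 = 87 degrees

Final answer: 87 degrees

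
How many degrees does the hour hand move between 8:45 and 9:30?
The hour hand moves 0.5 degrees per minute.
Time elapsed: 9:30 - 8:45 = 45 minutes
Angular displacement: 45 x 0.5 = 22.5 degrees

Final answer: 22.5 degrees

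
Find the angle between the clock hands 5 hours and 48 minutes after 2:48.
First find the time 5 hours and 48 minutes after 2:48.
Total minutes: 2 x 60 + 48 + 5 x 60 + 48 = 516.
516 mod 720 = 516 minutes = 8:36.
Now compute the angle at 8:36:
Hour hand: 8 x 30 + 36 x 0.5 = 258 degrees
Minute hand: 36 x 6 = 216 degrees
Difference: |258 - 216| = 42 degrees
The angle is 42 degrees

Final answer: 42 degrees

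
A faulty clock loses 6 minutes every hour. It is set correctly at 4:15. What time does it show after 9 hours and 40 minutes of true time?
For every 60 true minutes, the faulty clock advances 60 - 6 = 54 minutes.
True elapsed: 9 hours and 40 minutes = 580 minutes.
Faulty clock advances: 580 x 54/60 = 522 minutes (drift: 58 minutes behind).
Shown time: 4:15 + 522 minutes = 12:57.

Final answer: 12:57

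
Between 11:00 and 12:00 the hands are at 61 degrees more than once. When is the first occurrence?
At t minutes past 11:00, the hour hand is at 30 x 11 + 0.5t degrees and the minute hand is at 6t degrees.
The smaller angle between them is 61 degrees when |30H - 5.5t| = 61 or |30H - 5.5t| = 299.
With H = 11, solve 30 x 11 - 5.5t = +/- target for each target:
  t = (30 x 11 - 61) / 5.5 = 48.91
  t = (30 x 11 + 61) / 5.5 = 71.09 (outside (0, 60))
  t = (30 x 11 - 299) / 5.5 = 5.64
  t = (30 x 11 + 299) / 5.5 = 114.36 (outside (0, 60))
Valid solutions in (0, 60): {5.64, 48.91} minutes.
The first occurrence is t = 5.64 minutes.
The hands form a 61-degree angle at 5.64 minutes past 11:00.

Final answer: 5.64 minutes past 11:00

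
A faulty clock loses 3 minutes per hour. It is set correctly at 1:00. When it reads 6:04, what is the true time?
For every 60 true minutes, the faulty clock advances 57 minutes, so 1 faulty-clock minute corresponds to 60/57 true minutes.
From 1:00 to 6:04 on the faulty dial is 304 minutes.
True elapsed: 304 x 60/57 = 320 minutes = 5 hours and 20 minutes.
True time: 1:00 + 5 hours and 20 minutes = 6:20.

Final answer: 6:20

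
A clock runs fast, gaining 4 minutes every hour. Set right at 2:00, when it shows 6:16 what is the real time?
For every 60 true minutes, the faulty clock advances 64 minutes, so 1 faulty-clock minute corresponds to 60/64 true minutes.
From 2:00 to 6:16 on the faulty dial is 256 minutes.
True elapsed: 256 x 60/64 = 240 minutes = 4 hours.
True time: 2:00 + 4 hours = 6:00.

Final answer: 6:00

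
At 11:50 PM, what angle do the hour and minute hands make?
Hour hand position: 11 x 30 + 50 x 0.5 = 355 degrees
Minute hand position: 50 x 6 = 300 degrees
Difference: |355 - 300| = 55 degrees
The angle between the hands is 55 degrees

Final answer: 55 degrees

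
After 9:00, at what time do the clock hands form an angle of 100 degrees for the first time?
At t minutes past 9:00, the hour hand is at 30 x 9 + 0.5t degrees and the minute hand is at 6t degrees.
The smaller angle between them is 100 degrees when |30H - 5.5t| = 100 or |30H - 5.5t| = 260.
With H = 9, solve 30 x 9 - 5.5t = +/- target for each target:
  t = (30 x 9 - 100) / 5.5 = 30.91
  t = (30 x 9 + 100) / 5.5 = 67.27 (outside (0, 60))
  t = (30 x 9 - 260) / 5.5 = 1.82
  t = (30 x 9 + 260) / 5.5 = 96.36 (outside (0, 60))
Valid solutions in (0, 60): {1.82, 30.91} minutes.
The first occurrence is t = 1.82 minutes.
The hands form a 100-degree angle at 1.82 minutes past 9:00.

Final answer: 1.82 minutes past 9:00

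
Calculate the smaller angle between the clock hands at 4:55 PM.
Hour hand position: 4 x 30 + 55 x 0.5 = 147.5 degrees
Minute hand position: 55 x 6 = 330 degrees
Difference: |147.5 - 330| = 182.5 degrees
Since 182.5 > 180, the smaller angle is 360 - 182.5 = 177.5 degrees

Final answer: 177.5 degrees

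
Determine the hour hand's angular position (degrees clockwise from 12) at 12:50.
The hour hand moves 30 degrees per hour and 0.5 degrees per minute.
At 12:50: (0) x 30 + 50 x 0.5 = 0 + 25 = 25 degrees

Final answer: 25 degrees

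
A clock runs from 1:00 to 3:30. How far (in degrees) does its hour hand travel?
The hour hand moves 0.5 degrees per minute.
Time elapsed: 3:30 - 1:00 = 150 minutes
Angular displacement: 150 x 0.5 = 75 degrees

Final answer: 75 degrees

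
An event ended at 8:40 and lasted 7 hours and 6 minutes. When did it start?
Starting time: 8:40 = 520 total minutes past 12:00
Subtracting: 7 hours and 6 minutes = 426 minutes
520 - 426 = 94 minutes
= 1 hour and 34 minutes past 12:00 = 1:34

Final answer: 1:34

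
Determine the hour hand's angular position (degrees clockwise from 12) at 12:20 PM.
The hour hand moves 30 degrees per hour and 0.5 degrees per minute.
At 12:20: (0) x 30 + 20 x 0.5 = 0 + 10 = 10 degrees

Final answer: 10 degrees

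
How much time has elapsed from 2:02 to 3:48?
From 2:02 to 3:48:
(3 x 60 + 48) - (2 x 60 + 2) = 228 - 122 = 106 minutes
= 1 hour and 46 minutes

Final answer: 1 hour and 46 minutes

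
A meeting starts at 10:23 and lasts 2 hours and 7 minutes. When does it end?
Starting time: 10:23
Adding 7 minutes to 23 minutes: 23 + 7 = 30 minutes
Adding 2 hours: 10 + 2 = 12
Final time: 12:30

Final answer: 12:30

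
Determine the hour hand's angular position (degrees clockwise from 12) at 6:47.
The hour hand moves 30 degrees per hour and 0.5 degrees per minute.
At 6:47: (6) x 30 + 47 x 0.5 = 180 + 23.5 = 203.5 degrees

Final answer: 203.5 degrees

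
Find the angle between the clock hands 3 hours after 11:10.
First find the time 3 hours after 11:10.
Total minutes: 11 x 60 + 10 + 3 x 60 + 0 = 850.
850 mod 720 = 130 minutes = 2:10.
Now compute the angle at 2:10:
Hour hand: 2 x 30 + 10 x 0.5 = 65 degrees
Minute hand: 10 x 6 = 60 degrees
Difference: |65 - 60| = 5 degrees
The angle is 5 degrees

Final answer: 5 degrees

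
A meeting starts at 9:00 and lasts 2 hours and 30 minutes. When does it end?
Starting time: 9:00
Adding 30 minutes to 0 minutes: 0 + 30 = 30 minutes
Adding 2 hours: 9 + 2 = 11
Final time: 11:30

Final answer: 11:30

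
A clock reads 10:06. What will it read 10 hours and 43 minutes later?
Starting time: 10:06
Adding 43 minutes to 6 minutes: 6 + 43 = 49 minutes
Adding 10 hours: 10 + 10 = 20 - 12 = 8
Final time: 8:49

Final answer: 8:49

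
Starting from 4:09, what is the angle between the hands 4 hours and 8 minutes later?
First find the time 4 hours and 8 minutes after 4:09.
Total minutes: 4 x 60 + 9 + 4 x 60 + 8 = 497.
497 mod 720 = 497 minutes = 8:17.
Now compute the angle at 8:17:
Hour hand: 8 x 30 + 17 x 0.5 = 248.5 degrees
Minute hand: 17 x 6 = 102 degrees
Difference: |248.5 - 102| = 146.5 degrees
The angle is 146.5 degrees

Final answer: 146.5 degrees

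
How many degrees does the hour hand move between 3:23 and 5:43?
The hour hand moves 0.5 degrees per minute.
Time elapsed: 5:43 - 3:23 = 140 minutes
Angular displacement: 140 x 0.5 = 70 degrees

Final answer: 70 degrees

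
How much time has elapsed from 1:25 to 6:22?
From 1:25 to 6:22:
(6 x 60 + 22) - (1 x 60 + 25) = 382 - 85 = 297 minutes
= 4 hours and 57 minutes

Final answer: 4 hours and 57 minutes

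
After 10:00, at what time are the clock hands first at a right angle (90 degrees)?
At t minutes past 10:00, the hour hand is at 30 x 10 + 0.5t degrees and the minute hand is at 6t degrees.
The smaller angle between them is 90 degrees when |30H - 5.5t| = 90 or |30H - 5.5t| = 270.
With H = 10, solve 30 x 10 - 5.5t = +/- target for each target:
  t = (30 x 10 - 90) / 5.5 = 38.18
  t = (30 x 10 + 90) / 5.5 = 70.91 (outside (0, 60))
  t = (30 x 10 - 270) / 5.5 = 5.45
  t = (30 x 10 + 270) / 5.5 = 103.64 (outside (0, 60))
Valid solutions in (0, 60): {5.45, 38.18} minutes.
First occurrence: t = 5.45 minutes.
The hands are at right angles at 5.45 minutes past 10:00.

Final answer: 5.45 minutes past 10:00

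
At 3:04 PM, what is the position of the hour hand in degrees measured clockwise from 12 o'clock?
The hour hand moves 30 degrees per hour and 0.5 degrees per minute.
At 3:04: (3) x 30 + 4 x 0.5 = 90 + 2 = 92 degrees

Final answer: 92 degrees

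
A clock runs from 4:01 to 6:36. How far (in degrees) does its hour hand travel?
The hour hand moves 0.5 degrees per minute.
Time elapsed: 6:36 - 4:01 = 155 minutes
Angular displacement: 155 x 0.5 = 77.5 degrees

Final answer: 77.5 degrees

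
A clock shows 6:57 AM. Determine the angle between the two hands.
Hour hand position: 6 x 30 + 57 x 0.5 = 208.5 degrees
Minute hand position: 57 x 6 = 342 degrees
Difference: |208.5 - 342| = 133.5 degrees
The angle between the hands is 133.5 degrees

Final answer: 133.5 degrees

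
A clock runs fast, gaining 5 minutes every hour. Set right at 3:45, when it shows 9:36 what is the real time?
For every 60 true minutes, the faulty clock advances 65 minutes, so 1 faulty-clock minute corresponds to 60/65 true minutes.
From 3:45 to 9:36 on the faulty dial is 351 minutes.
True elapsed: 351 x 60/65 = 324 minutes = 5 hours and 24 minutes.
True time: 3:45 + 5 hours and 24 minutes = 9:09.

Final answer: 9:09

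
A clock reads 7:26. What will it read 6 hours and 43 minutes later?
Starting time: 7:26
Adding 43 minutes to 26 minutes: 26 + 43 = 69 minutes = 1 hour and 9 minutes
Adding 6 hours: 7 + 6 + 1 (carry) = 14 - 12 = 2
Final time: 2:09

Final answer: 2:09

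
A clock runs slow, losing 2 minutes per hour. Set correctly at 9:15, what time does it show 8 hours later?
For every 60 true minutes, the faulty clock advances 60 - 2 = 58 minutes.
True elapsed: 8 hours = 480 minutes.
Faulty clock advances: 480 x 58/60 = 464 minutes (drift: 16 minutes behind).
Shown time: 9:15 + 464 minutes = 4:59.

Final answer: 4:59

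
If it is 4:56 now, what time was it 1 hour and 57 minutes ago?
Starting time: 4:56 = 296 total minutes past 12:00
Subtracting: 1 hour and 57 minutes = 117 minutes
296 - 117 = 179 minutes
= 2 hours and 59 minutes past 12:00 = 2:59

Final answer: 2:59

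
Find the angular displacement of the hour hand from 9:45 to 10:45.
The hour hand moves 0.5 degrees per minute.
Time elapsed: 10:45 - 9:45 = 60 minutes
Angular displacement: 60 x 0.5 = 30 degrees

Final answer: 30 degrees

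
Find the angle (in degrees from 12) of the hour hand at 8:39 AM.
The hour hand moves 30 degrees per hour and 0.5 degrees per minute.
At 8:39: (8) x 30 + 39 x 0.5 = 240 + 19.5 = 259.5 degrees

Final answer: 259.5 degrees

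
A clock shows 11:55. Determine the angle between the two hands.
Hour hand position: 11 x 30 + 55 x 0.5 = 357.5 degrees
Minute hand position: 55 x 6 = 330 degrees
Difference: |357.5 - 330| = 27.5 degrees
The angle between the hands is 27.5 degrees

Final answer: 27.5 degrees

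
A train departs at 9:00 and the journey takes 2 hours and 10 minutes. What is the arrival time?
Starting time: 9:00
Adding 10 minutes to 0 minutes: 0 + 10 = 10 minutes
Adding 2 hours: 9 + 2 = 11
Final time: 11:10

Final answer: 11:10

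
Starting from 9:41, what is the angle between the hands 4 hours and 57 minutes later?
First find the time 4 hours and 57 minutes after 9:41.
Total minutes: 9 x 60 + 41 + 4 x 60 + 57 = 878.
878 mod 720 = 158 minutes = 2:38.
Now compute the angle at 2:38:
Hour hand: 2 x 30 + 38 x 0.5 = 79 degrees
Minute hand: 38 x 6 = 228 degrees
Difference: |79 - 228| = 149 degrees
The angle is 149 degrees

Final answer: 149 degrees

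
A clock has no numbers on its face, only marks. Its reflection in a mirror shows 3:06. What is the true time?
Reflection across the vertical (12-6) axis maps a hand at angle A degrees to (360 - A) degrees, which sends a reading of T minutes past 12:00 to (720 - T) minutes past 12:00.
Mirror reads 3:06 = 186 minutes past 12:00.
Actual time: (720 - 186) mod 720 = 534 minutes = 8:54.

Final answer: 8:54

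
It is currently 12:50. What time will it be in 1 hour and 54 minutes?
Starting time: 12:50
Adding 54 minutes to 50 minutes: 50 + 54 = 104 minutes = 1 hour and 44 minutes
Adding 1 hour: 12 + 1 + 1 (carry) = 14 - 12 = 2
Final time: 2:44

Final answer: 2:44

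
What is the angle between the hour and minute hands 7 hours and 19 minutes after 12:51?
First find the time 7 hours and 19 minutes after 12:51.
Total minutes: 12 x 60 + 51 + 7 x 60 + 19 = 1210.
1210 mod 720 = 490 minutes = 8:10.
Now compute the angle at 8:10:
Hour hand: 8 x 30 + 10 x 0.5 = 245 degrees
Minute hand: 10 x 6 = 60 degrees
Difference: |245 - 60| = 185 degrees
Smaller angle: 360 - 185 = 175 degrees

Final answer: 175 degrees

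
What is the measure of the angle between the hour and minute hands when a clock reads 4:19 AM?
Hour hand position: 4 x 30 + 19 x 0.5 = 129.5 degrees
Minute hand position: 19 x 6 = 114 degrees
Difference: |129.5 - 114| = 15.5 degrees
The angle between the hands is 15.5 degrees

Final answer: 15.5 degrees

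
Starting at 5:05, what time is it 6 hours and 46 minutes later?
Starting time: 5:05
Adding 46 minutes to 5 minutes: 5 + 46 = 51 minutes
Adding 6 hours: 5 + 6 = 11
Final time: 11:51

Final answer: 11:51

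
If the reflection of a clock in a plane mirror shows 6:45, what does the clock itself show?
Reflection across the vertical (12-6) axis maps a hand at angle A degrees to (360 - A) degrees, which sends a reading of T minutes past 12:00 to (720 - T) minutes past 12:00.
Mirror reads 6:45 = 405 minutes past 12:00.
Actual time: (720 - 405) mod 720 = 315 minutes = 5:15.

Final answer: 5:15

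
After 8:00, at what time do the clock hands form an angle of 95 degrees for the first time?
At t minutes past 8:00, the hour hand is at 30 x 8 + 0.5t degrees and the minute hand is at 6t degrees.
The smaller angle between them is 95 degrees when |30H - 5.5t| = 95 or |30H - 5.5t| = 265.
With H = 8, solve 30 x 8 - 5.5t = +/- target for each target:
  t = (30 x 8 - 95) / 5.5 = 26.36
  t = (30 x 8 + 95) / 5.5 = 60.91 (outside (0, 60))
  t = (30 x 8 - 265) / 5.5 = -4.55 (outside (0, 60))
  t = (30 x 8 + 265) / 5.5 = 91.82 (outside (0, 60))
Valid solutions in (0, 60): {26.36} minutes.
The first occurrence is t = 26.36 minutes.
The hands form a 95-degree angle at 26.36 minutes past 8:00.

Final answer: 26.36 minutes past 8:00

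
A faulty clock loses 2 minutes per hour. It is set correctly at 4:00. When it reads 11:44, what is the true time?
For every 60 true minutes, the faulty clock advances 58 minutes, so 1 faulty-clock minute corresponds to 60/58 true minutes.
From 4:00 to 11:44 on the faulty dial is 464 minutes.
True elapsed: 464 x 60/58 = 480 minutes = 8 hours.
True time: 4:00 + 8 hours = 12:00.

Final answer: 12:00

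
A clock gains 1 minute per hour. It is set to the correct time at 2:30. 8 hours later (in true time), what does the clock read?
For every 60 true minutes, the faulty clock advances 60 + 1 = 61 minutes.
True elapsed: 8 hours = 480 minutes.
Faulty clock advances: 480 x 61/60 = 488 minutes (drift: 8 minutes ahead).
Shown time: 2:30 + 488 minutes = 10:38.

Final answer: 10:38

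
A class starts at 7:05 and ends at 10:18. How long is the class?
From 7:05 to 10:18:
(10 x 60 + 18) - (7 x 60 + 5) = 618 - 425 = 193 minutes
= 3 hours and 13 minutes

Final answer: 3 hours and 13 minutes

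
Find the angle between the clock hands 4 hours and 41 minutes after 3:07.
First find the time 4 hours and 41 minutes after 3:07.
Total minutes: 3 x 60 + 7 + 4 x 60 + 41 = 468.
468 mod 720 = 468 minutes = 7:48.
Now compute the angle at 7:48:
Hour hand: 7 x 30 + 48 x 0.5 = 234 degrees
Minute hand: 48 x 6 = 288 degrees
Difference: |234 - 288| = 54 degrees
The angle is 54 degrees

Final answer: 54 degrees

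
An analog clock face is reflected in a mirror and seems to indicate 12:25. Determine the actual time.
Reflection across the vertical (12-6) axis maps a hand at angle A degrees to (360 - A) degrees, which sends a reading of T minutes past 12:00 to (720 - T) minutes past 12:00.
Mirror reads 12:25 = 25 minutes past 12:00.
Actual time: (720 - 25) mod 720 = 695 minutes = 11:35.

Final answer: 11:35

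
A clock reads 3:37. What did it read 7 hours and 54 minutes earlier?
Starting time: 3:37 = 217 total minutes past 12:00
Subtracting: 7 hours and 54 minutes = 474 minutes
217 - 474 = -257 (negative, add 12 hours = 720) = 463 minutes
= 7 hours and 43 minutes past 12:00 = 7:43

Final answer: 7:43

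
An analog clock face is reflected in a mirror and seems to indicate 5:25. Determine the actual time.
Reflection across the vertical (12-6) axis maps a hand at angle A degrees to (360 - A) degrees, which sends a reading of T minutes past 12:00 to (720 - T) minutes past 12:00.
Mirror reads 5:25 = 325 minutes past 12:00.
Actual time: (720 - 325) mod 720 = 395 minutes = 6:35.

Final answer: 6:35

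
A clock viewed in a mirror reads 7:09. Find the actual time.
Reflection across the vertical (12-6) axis maps a hand at angle A degrees to (360 - A) degrees, which sends a reading of T minutes past 12:00 to (720 - T) minutes past 12:00.
Mirror reads 7:09 = 429 minutes past 12:00.
Actual time: (720 - 429) mod 720 = 291 minutes = 4:51.

Final answer: 4:51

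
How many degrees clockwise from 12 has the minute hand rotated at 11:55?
The minute hand moves 6 degrees per minute.
At 11:55: 55 x 6 = 330 degrees

Final answer: 330 degrees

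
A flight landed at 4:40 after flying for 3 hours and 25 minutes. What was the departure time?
Starting time: 4:40 = 280 total minutes past 12:00
Subtracting: 3 hours and 25 minutes = 205 minutes
280 - 205 = 75 minutes
= 1 hour and 15 minutes past 12:00 = 1:15

Final answer: 1:15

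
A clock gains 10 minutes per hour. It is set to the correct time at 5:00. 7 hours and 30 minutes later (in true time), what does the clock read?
For every 60 true minutes, the faulty clock advances 60 + 10 = 70 minutes.
True elapsed: 7 hours and 30 minutes = 450 minutes.
Faulty clock advances: 450 x 70/60 = 525 minutes (drift: 75 minutes ahead).
Shown time: 5:00 + 525 minutes = 1:45.

Final answer: 1:45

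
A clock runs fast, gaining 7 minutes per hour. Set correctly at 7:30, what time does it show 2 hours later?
For every 60 true minutes, the faulty clock advances 60 + 7 = 67 minutes.
True elapsed: 2 hours = 120 minutes.
Faulty clock advances: 120 x 67/60 = 134 minutes (drift: 14 minutes ahead).
Shown time: 7:30 + 134 minutes = 9:44.

Final answer: 9:44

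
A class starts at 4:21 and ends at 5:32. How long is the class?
From 4:21 to 5:32:
(5 x 60 + 32) - (4 x 60 + 21) = 332 - 261 = 71 minutes
= 1 hour and 11 minutes

Final answer: 1 hour and 11 minutes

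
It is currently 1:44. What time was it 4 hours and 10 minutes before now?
Starting time: 1:44 = 104 total minutes past 12:00
Subtracting: 4 hours and 10 minutes = 250 minutes
104 - 250 = -146 (negative, add 12 hours = 720) = 574 minutes
= 9 hours and 34 minutes past 12:00 = 9:34

Final answer: 9:34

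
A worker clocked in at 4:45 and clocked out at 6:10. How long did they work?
From 4:45 to 6:10:
(6 x 60 + 10) - (4 x 60 + 45) = 370 - 285 = 85 minutes
= 1 hour and 25 minutes

Final answer: 1 hour and 25 minutes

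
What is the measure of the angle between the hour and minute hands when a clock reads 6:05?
Hour hand position: 6 x 30 + 5 x 0.5 = 182.5 degrees
Minute hand position: 5 x 6 = 30 degrees
Difference: |182.5 - 30| = 152.5 degrees
The angle between the hands is 152.5 degrees

Final answer: 152.5 degrees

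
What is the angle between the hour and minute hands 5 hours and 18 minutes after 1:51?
First find the time 5 hours and 18 minutes after 1:51.
Total minutes: 1 x 60 + 51 + 5 x 60 + 18 = 429.
429 mod 720 = 429 minutes = 7:09.
Now compute the angle at 7:09:
Hour hand: 7 x 30 + 9 x 0.5 = 214.5 degrees
Minute hand: 9 x 6 = 54 degrees
Difference: |214.5 - 54| = 160.5 degrees
The angle is 160.5 degrees

Final answer: 160.5 degrees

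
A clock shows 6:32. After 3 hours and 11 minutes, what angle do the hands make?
First find the time 3 hours and 11 minutes after 6:32.
Total minutes: 6 x 60 + 32 + 3 x 60 + 11 = 583.
583 mod 720 = 583 minutes = 9:43.
Now compute the angle at 9:43:
Hour hand: 9 x 30 + 43 x 0.5 = 291.5 degrees
Minute hand: 43 x 6 = 258 degrees
Difference: |291.5 - 258| = 33.5 degrees
The angle is 33.5 degrees

Final answer: 33.5 degrees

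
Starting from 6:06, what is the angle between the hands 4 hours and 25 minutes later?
First find the time 4 hours and 25 minutes after 6:06.
Total minutes: 6 x 60 + 6 + 4 x 60 + 25 = 631.
631 mod 720 = 631 minutes = 10:31.
Now compute the angle at 10:31:
Hour hand: 10 x 30 + 31 x 0.5 = 315.5 degrees
Minute hand: 31 x 6 = 186 degrees
Difference: |315.5 - 186| = 129.5 degrees
The angle is 129.5 degrees

Final answer: 129.5 degrees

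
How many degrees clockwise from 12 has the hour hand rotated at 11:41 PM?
The hour hand moves 30 degrees per hour and 0.5 degrees per minute.
At 11:41: (11) x 30 + 41 x 0.5 = 330 + 20.5 = 350.5 degrees

Final answer: 350.5 degrees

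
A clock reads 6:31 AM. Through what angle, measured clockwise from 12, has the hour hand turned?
The hour hand moves 30 degrees per hour and 0.5 degrees per minute.
At 6:31: (6) x 30 + 31 x 0.5 = 180 + 15.5 = 195.5 degrees

Final answer: 195.5 degrees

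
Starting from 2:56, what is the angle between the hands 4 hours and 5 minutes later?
First find the time 4 hours and 5 minutes after 2:56.
Total minutes: 2 x 60 + 56 + 4 x 60 + 5 = 421.
421 mod 720 = 421 minutes = 7:01.
Now compute the angle at 7:01:
Hour hand: 7 x 30 + 1 x 0.5 = 210.5 degrees
Minute hand: 1 x 6 = 6 degrees
Difference: |210.5 - 6| = 204.5 degrees
Smaller angle: 360 - 204.5 = 155.5 degrees

Final answer: 155.5 degrees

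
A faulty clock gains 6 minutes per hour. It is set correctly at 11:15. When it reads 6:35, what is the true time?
For every 60 true minutes, the faulty clock advances 66 minutes, so 1 faulty-clock minute corresponds to 60/66 true minutes.
From 11:15 to 6:35 on the faulty dial is 440 minutes.
True elapsed: 440 x 60/66 = 400 minutes = 6 hours and 40 minutes.
True time: 11:15 + 6 hours and 40 minutes = 5:55.

Final answer: 5:55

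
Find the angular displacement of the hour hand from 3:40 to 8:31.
The hour hand moves 0.5 degrees per minute.
Time elapsed: 8:31 - 3:40 = 291 minutes
Angular displacement: 291 x 0.5 = 145.5 degrees

Final answer: 145.5 degrees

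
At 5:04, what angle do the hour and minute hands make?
Hour hand position: 5 x 30 + 4 x 0.5 = 152 degrees
Minute hand position: 4 x 6 = 24 degrees
Difference: |152 - 24| = 128 degrees
The angle between the hands is 128 degrees

Final answer: 128 degrees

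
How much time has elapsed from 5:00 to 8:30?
From 5:00 to 8:30:
(8 x 60 + 30) - (5 x 60 + 0) = 510 - 300 = 210 minutes
= 3 hours and 30 minutes

Final answer: 3 hours and 30 minutes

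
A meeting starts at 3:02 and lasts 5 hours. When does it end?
Starting time: 3:02
Adding 0 minutes to 2 minutes: 2 + 0 = 2 minutes
Adding 5 hours: 3 + 5 = 8
Final time: 8:02

Final answer: 8:02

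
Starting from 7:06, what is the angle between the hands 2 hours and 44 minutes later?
First find the time 2 hours and 44 minutes after 7:06.
Total minutes: 7 x 60 + 6 + 2 x 60 + 44 = 590.
590 mod 720 = 590 minutes = 9:50.
Now compute the angle at 9:50:
Hour hand: 9 x 30 + 50 x 0.5 = 295 degrees
Minute hand: 50 x 6 = 300 degrees
Difference: |295 - 300| = 5 degrees
The angle is 5 degrees

Final answer: 5 degrees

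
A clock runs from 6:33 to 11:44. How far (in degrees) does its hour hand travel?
The hour hand moves 0.5 degrees per minute.
Time elapsed: 11:44 - 6:33 = 311 minutes
Angular displacement: 311 x 0.5 = 155.5 degrees

Final answer: 155.5 degrees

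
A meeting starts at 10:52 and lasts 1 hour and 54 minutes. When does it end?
Starting time: 10:52
Adding 54 minutes to 52 minutes: 52 + 54 = 106 minutes = 1 hour and 46 minutes
Adding 1 hour: 10 + 1 + 1 (carry) = 12
Final time: 12:46

Final answer: 12:46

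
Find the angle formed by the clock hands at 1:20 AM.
Hour hand position: 1 x 30 + 20 x 0.5 = 40 degrees
Minute hand position: 20 x 6 = 120 degrees
Difference: |40 - 120| = 80 degrees
The angle between the hands is 80 degrees

Final answer: 80 degrees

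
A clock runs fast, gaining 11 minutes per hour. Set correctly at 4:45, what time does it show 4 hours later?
For every 60 true minutes, the faulty clock advances 60 + 11 = 71 minutes.
True elapsed: 4 hours = 240 minutes.
Faulty clock advances: 240 x 71/60 = 284 minutes (drift: 44 minutes ahead).
Shown time: 4:45 + 284 minutes = 9:29.

Final answer: 9:29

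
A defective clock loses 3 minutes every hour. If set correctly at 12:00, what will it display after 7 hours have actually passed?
For every 60 true minutes, the faulty clock advances 60 - 3 = 57 minutes.
True elapsed: 7 hours = 420 minutes.
Faulty clock advances: 420 x 57/60 = 399 minutes (drift: 21 minutes behind).
Shown time: 12:00 + 399 minutes = 6:39.

Final answer: 6:39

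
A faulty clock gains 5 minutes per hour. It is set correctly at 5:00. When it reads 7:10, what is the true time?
For every 60 true minutes, the faulty clock advances 65 minutes, so 1 faulty-clock minute corresponds to 60/65 true minutes.
From 5:00 to 7:10 on the faulty dial is 130 minutes.
True elapsed: 130 x 60/65 = 120 minutes = 2 hours.
True time: 5:00 + 2 hours = 7:00.

Final answer: 7:00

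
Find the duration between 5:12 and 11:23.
From 5:12 to 11:23:
(11 x 60 + 23) - (5 x 60 + 12) = 683 - 312 = 371 minutes
= 6 hours and 11 minutes

Final answer: 6 hours and 11 minutes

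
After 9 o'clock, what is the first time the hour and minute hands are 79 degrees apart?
At t minutes past 9:00, the hour hand is at 30 x 9 + 0.5t degrees and the minute hand is at 6t degrees.
The smaller angle between them is 79 degrees when |30H - 5.5t| = 79 or |30H - 5.5t| = 281.
With H = 9, solve 30 x 9 - 5.5t = +/- target for each target:
  t = (30 x 9 - 79) / 5.5 = 34.73
  t = (30 x 9 + 79) / 5.5 = 63.45 (outside (0, 60))
  t = (30 x 9 - 281) / 5.5 = -2 (outside (0, 60))
  t = (30 x 9 + 281) / 5.5 = 100.18 (outside (0, 60))
Valid solutions in (0, 60): {34.73} minutes.
The first occurrence is t = 34.73 minutes.
The hands form a 79-degree angle at 34.73 minutes past 9:00.

Final answer: 34.73 minutes past 9:00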